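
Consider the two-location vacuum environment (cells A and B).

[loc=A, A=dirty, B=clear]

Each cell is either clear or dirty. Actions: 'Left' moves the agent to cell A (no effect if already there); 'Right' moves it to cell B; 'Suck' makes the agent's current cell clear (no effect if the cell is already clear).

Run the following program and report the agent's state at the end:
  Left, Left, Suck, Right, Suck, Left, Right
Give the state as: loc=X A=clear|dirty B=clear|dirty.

Left (#1): loc=A A=dirty B=clear
Left (#2): loc=A A=dirty B=clear
Suck (#3): loc=A A=clear B=clear
Right (#4): loc=B A=clear B=clear
Suck (#5): loc=B A=clear B=clear
Left (#6): loc=A A=clear B=clear
Right (#7): loc=B A=clear B=clear

loc=B A=clear B=clear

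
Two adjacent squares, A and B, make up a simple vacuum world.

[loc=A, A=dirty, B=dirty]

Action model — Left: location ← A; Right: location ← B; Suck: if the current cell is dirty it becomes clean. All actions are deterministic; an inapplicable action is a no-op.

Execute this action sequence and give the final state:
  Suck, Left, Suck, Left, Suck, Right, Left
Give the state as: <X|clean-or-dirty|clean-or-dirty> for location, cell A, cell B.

<A|clean|dirty>

1. Suck → <A|clean|dirty>
2. Left → <A|clean|dirty>
3. Suck → <A|clean|dirty>
4. Left → <A|clean|dirty>
5. Suck → <A|clean|dirty>
6. Right → <B|clean|dirty>
7. Left → <A|clean|dirty>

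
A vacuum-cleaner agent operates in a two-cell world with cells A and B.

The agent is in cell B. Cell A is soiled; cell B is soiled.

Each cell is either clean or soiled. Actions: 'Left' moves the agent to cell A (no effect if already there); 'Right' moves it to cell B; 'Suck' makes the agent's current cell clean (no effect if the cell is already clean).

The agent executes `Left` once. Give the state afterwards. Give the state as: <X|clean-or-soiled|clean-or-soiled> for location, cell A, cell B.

start: <B|soiled|soiled>
1. Left → <A|soiled|soiled>

<A|soiled|soiled>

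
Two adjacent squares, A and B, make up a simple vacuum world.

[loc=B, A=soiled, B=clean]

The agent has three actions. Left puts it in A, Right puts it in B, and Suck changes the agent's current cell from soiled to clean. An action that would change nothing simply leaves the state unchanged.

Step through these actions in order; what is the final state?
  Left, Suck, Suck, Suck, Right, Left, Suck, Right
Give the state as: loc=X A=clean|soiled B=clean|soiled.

1) do Left; now loc=A A=soiled B=clean
2) do Suck; now loc=A A=clean B=clean
3) do Suck; now loc=A A=clean B=clean
4) do Suck; now loc=A A=clean B=clean
5) do Right; now loc=B A=clean B=clean
6) do Left; now loc=A A=clean B=clean
7) do Suck; now loc=A A=clean B=clean
8) do Right; now loc=B A=clean B=clean

loc=B A=clean B=clean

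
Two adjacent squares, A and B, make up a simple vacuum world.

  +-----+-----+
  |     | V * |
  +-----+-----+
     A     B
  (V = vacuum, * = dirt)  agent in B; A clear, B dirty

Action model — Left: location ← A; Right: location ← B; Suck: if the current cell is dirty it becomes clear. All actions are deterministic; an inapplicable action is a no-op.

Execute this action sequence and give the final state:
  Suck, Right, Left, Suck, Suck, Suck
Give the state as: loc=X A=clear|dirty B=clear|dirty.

Suck (#1): loc=B A=clear B=clear
Right (#2): loc=B A=clear B=clear
Left (#3): loc=A A=clear B=clear
Suck (#4): loc=A A=clear B=clear
Suck (#5): loc=A A=clear B=clear
Suck (#6): loc=A A=clear B=clear

loc=A A=clear B=clear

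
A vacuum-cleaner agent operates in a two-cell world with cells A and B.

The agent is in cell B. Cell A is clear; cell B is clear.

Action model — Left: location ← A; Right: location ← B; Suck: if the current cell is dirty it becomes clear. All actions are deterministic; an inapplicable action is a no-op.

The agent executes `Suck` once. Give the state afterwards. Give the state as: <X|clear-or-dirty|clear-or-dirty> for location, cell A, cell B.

<B|clear|clear>

start: <B|clear|clear>
Suck (#1): <B|clear|clear>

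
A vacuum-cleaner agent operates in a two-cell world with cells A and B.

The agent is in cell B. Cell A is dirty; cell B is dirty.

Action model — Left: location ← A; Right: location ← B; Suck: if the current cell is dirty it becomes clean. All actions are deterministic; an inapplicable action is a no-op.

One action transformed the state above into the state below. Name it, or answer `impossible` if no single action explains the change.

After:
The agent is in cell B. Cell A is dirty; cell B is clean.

try  Left: <A|dirty|dirty>
try Right: <B|dirty|dirty>
try  Suck: <B|dirty|clean>  ← match

Suck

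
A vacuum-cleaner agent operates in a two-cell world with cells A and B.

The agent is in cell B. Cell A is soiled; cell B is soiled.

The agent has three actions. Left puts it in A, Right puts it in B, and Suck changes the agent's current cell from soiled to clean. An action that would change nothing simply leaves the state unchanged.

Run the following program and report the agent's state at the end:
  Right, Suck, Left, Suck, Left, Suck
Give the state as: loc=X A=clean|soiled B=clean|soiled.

step 1/6 (Right): loc=B A=soiled B=soiled
step 2/6 (Suck): loc=B A=soiled B=clean
step 3/6 (Left): loc=A A=soiled B=clean
step 4/6 (Suck): loc=A A=clean B=clean
step 5/6 (Left): loc=A A=clean B=clean
step 6/6 (Suck): loc=A A=clean B=clean

loc=A A=clean B=clean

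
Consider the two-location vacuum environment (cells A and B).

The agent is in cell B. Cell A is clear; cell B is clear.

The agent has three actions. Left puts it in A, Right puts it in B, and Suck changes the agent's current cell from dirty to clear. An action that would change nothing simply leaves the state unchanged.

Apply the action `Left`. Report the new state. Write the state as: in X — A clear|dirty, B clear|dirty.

start: in B — A clear, B clear
[1] after Left: in A — A clear, B clear

in A — A clear, B clear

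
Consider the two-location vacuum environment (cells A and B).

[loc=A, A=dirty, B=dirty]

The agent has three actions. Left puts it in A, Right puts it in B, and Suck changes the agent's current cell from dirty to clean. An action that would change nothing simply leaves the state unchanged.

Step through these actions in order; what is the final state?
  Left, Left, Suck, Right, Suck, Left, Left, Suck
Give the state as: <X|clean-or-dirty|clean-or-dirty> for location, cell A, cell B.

[1] after Left: <A|dirty|dirty>
[2] after Left: <A|dirty|dirty>
[3] after Suck: <A|clean|dirty>
[4] after Right: <B|clean|dirty>
[5] after Suck: <B|clean|clean>
[6] after Left: <A|clean|clean>
[7] after Left: <A|clean|clean>
[8] after Suck: <A|clean|clean>

<A|clean|clean>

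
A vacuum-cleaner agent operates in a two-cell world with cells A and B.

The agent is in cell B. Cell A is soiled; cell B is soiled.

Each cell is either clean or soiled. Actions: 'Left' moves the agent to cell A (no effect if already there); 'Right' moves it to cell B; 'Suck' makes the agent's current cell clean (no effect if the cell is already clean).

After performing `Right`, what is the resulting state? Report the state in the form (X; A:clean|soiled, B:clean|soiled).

start: (B; A:soiled, B:soiled)
1) do Right; now (B; A:soiled, B:soiled)

(B; A:soiled, B:soiled)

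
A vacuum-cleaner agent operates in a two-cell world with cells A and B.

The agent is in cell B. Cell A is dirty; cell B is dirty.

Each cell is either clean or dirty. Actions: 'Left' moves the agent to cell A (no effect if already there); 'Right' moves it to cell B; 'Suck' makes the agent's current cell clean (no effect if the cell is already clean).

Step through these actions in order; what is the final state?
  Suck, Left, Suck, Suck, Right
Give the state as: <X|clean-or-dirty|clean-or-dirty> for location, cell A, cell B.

1. Suck → <B|dirty|clean>
2. Left → <A|dirty|clean>
3. Suck → <A|clean|clean>
4. Suck → <A|clean|clean>
5. Right → <B|clean|clean>

<B|clean|clean>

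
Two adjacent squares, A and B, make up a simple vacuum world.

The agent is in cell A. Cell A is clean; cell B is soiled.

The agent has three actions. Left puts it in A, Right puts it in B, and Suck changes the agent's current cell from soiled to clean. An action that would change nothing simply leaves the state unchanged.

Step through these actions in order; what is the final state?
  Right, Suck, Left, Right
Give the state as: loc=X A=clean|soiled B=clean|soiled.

step 1/4 (Right): loc=B A=clean B=soiled
step 2/4 (Suck): loc=B A=clean B=clean
step 3/4 (Left): loc=A A=clean B=clean
step 4/4 (Right): loc=B A=clean B=clean

loc=B A=clean B=clean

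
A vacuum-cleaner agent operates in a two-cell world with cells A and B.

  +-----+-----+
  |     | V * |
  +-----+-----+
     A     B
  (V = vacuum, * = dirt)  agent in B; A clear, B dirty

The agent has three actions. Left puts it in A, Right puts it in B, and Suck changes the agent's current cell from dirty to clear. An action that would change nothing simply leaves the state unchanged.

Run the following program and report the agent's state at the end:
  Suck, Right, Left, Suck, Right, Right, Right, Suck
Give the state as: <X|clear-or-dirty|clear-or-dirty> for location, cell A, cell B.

<B|clear|clear>

[1] after Suck: <B|clear|clear>
[2] after Right: <B|clear|clear>
[3] after Left: <A|clear|clear>
[4] after Suck: <A|clear|clear>
[5] after Right: <B|clear|clear>
[6] after Right: <B|clear|clear>
[7] after Right: <B|clear|clear>
[8] after Suck: <B|clear|clear>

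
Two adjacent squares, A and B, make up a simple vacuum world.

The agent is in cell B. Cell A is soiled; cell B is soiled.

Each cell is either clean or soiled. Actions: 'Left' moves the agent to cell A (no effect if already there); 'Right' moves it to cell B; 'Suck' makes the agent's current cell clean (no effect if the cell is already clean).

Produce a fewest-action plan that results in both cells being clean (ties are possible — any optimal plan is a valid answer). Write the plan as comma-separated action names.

Suck, Left, Suck

step 1/3 (Suck): in B — A soiled, B clean
step 2/3 (Left): in A — A soiled, B clean
step 3/3 (Suck): in A — A clean, B clean
min 3: Suck B + move + Suck A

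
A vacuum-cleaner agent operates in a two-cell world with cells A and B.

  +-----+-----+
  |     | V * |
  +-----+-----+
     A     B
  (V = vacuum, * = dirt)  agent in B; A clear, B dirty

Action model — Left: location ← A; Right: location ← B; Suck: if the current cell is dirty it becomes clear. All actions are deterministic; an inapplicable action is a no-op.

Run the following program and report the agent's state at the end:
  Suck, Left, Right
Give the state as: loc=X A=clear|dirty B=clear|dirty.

loc=B A=clear B=clear

step 1/3 (Suck): loc=B A=clear B=clear
step 2/3 (Left): loc=A A=clear B=clear
step 3/3 (Right): loc=B A=clear B=clear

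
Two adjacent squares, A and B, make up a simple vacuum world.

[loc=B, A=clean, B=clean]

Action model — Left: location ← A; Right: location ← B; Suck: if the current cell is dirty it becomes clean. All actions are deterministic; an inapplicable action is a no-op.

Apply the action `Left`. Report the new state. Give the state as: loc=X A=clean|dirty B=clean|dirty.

start: loc=B A=clean B=clean
t=1 Left ⇒ loc=A A=clean B=clean

loc=A A=clean B=clean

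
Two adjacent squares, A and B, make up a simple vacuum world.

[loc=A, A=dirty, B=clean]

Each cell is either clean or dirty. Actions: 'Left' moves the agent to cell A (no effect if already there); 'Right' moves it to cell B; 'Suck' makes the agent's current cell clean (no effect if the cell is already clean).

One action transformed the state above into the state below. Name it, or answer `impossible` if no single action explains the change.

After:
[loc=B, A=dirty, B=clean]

try  Left: <A|dirty|clean>
try Right: <B|dirty|clean>  ← match
try  Suck: <A|clean|clean>

Right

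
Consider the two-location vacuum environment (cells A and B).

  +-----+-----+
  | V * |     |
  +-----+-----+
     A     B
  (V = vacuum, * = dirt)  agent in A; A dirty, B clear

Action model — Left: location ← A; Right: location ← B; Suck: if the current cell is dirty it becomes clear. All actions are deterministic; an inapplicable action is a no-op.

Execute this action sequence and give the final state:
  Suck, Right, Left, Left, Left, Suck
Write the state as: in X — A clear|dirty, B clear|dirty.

1) do Suck; now in A — A clear, B clear
2) do Right; now in B — A clear, B clear
3) do Left; now in A — A clear, B clear
4) do Left; now in A — A clear, B clear
5) do Left; now in A — A clear, B clear
6) do Suck; now in A — A clear, B clear

in A — A clear, B clear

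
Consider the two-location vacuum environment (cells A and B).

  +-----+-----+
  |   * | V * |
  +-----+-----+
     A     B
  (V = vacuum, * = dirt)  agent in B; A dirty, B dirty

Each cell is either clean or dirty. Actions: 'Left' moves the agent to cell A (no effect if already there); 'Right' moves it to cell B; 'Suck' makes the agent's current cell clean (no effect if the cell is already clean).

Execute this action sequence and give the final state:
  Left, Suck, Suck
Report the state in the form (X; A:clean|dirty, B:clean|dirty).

t=1 Left ⇒ (A; A:dirty, B:dirty)
t=2 Suck ⇒ (A; A:clean, B:dirty)
t=3 Suck ⇒ (A; A:clean, B:dirty)

(A; A:clean, B:dirty)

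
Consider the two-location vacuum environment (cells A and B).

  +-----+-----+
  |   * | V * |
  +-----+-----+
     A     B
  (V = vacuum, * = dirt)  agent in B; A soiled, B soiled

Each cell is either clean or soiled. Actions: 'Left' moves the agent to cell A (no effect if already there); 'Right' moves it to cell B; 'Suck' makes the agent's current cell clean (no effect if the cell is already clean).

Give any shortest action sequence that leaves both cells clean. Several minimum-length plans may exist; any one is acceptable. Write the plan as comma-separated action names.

t=1 Suck ⇒ loc=B A=soiled B=clean
t=2 Left ⇒ loc=A A=soiled B=clean
t=3 Suck ⇒ loc=A A=clean B=clean
min 3: Suck B + move + Suck A

Suck, Left, Suck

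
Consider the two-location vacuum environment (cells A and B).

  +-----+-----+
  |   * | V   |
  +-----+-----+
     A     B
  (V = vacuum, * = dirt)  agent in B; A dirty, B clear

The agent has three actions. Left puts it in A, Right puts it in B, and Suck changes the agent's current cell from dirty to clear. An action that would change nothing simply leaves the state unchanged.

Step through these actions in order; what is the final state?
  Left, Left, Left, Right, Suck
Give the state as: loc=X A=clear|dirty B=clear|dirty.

loc=B A=dirty B=clear

step 1/5 (Left): loc=A A=dirty B=clear
step 2/5 (Left): loc=A A=dirty B=clear
step 3/5 (Left): loc=A A=dirty B=clear
step 4/5 (Right): loc=B A=dirty B=clear
step 5/5 (Suck): loc=B A=dirty B=clear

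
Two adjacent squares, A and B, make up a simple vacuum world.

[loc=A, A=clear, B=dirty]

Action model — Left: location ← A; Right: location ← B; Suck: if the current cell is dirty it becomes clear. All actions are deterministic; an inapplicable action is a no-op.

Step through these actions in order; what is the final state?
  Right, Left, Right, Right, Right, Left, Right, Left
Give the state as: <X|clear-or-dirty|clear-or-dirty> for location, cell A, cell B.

1) do Right; now <B|clear|dirty>
2) do Left; now <A|clear|dirty>
3) do Right; now <B|clear|dirty>
4) do Right; now <B|clear|dirty>
5) do Right; now <B|clear|dirty>
6) do Left; now <A|clear|dirty>
7) do Right; now <B|clear|dirty>
8) do Left; now <A|clear|dirty>

<A|clear|dirty>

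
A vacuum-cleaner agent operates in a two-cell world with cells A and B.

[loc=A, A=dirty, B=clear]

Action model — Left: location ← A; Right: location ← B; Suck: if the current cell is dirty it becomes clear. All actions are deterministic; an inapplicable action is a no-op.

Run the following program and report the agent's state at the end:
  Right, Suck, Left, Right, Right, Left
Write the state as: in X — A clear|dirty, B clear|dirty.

in A — A dirty, B clear

[1] after Right: in B — A dirty, B clear
[2] after Suck: in B — A dirty, B clear
[3] after Left: in A — A dirty, B clear
[4] after Right: in B — A dirty, B clear
[5] after Right: in B — A dirty, B clear
[6] after Left: in A — A dirty, B clear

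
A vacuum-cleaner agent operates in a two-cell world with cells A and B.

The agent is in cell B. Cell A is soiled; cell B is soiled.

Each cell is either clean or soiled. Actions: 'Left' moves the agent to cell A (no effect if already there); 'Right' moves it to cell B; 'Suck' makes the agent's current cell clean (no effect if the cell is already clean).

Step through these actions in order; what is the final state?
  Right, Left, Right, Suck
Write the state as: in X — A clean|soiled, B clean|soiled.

in B — A soiled, B clean

Right (#1): in B — A soiled, B soiled
Left (#2): in A — A soiled, B soiled
Right (#3): in B — A soiled, B soiled
Suck (#4): in B — A soiled, B clean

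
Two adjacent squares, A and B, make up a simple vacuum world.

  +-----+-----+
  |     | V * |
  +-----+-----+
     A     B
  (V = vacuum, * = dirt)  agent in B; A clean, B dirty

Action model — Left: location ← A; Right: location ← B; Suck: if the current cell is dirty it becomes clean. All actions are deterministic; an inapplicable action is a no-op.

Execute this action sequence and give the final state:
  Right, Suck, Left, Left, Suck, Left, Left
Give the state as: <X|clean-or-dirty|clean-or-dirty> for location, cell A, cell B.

<A|clean|clean>

step 1/7 (Right): <B|clean|dirty>
step 2/7 (Suck): <B|clean|clean>
step 3/7 (Left): <A|clean|clean>
step 4/7 (Left): <A|clean|clean>
step 5/7 (Suck): <A|clean|clean>
step 6/7 (Left): <A|clean|clean>
step 7/7 (Left): <A|clean|clean>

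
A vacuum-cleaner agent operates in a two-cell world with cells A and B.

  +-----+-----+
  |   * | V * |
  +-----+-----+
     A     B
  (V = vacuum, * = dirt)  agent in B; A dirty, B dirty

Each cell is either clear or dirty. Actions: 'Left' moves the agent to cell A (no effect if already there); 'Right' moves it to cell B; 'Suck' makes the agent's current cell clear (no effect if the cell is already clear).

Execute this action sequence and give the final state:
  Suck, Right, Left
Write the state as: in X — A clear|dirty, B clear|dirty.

in A — A dirty, B clear

1) do Suck; now in B — A dirty, B clear
2) do Right; now in B — A dirty, B clear
3) do Left; now in A — A dirty, B clear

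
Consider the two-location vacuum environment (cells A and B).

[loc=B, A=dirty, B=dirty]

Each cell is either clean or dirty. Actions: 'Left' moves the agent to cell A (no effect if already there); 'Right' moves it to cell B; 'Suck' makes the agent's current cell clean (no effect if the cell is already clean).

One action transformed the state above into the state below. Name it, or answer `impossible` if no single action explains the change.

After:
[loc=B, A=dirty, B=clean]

Suck

try  Left: (A; A:dirty, B:dirty)
try Right: (B; A:dirty, B:dirty)
try  Suck: (B; A:dirty, B:clean)  ← match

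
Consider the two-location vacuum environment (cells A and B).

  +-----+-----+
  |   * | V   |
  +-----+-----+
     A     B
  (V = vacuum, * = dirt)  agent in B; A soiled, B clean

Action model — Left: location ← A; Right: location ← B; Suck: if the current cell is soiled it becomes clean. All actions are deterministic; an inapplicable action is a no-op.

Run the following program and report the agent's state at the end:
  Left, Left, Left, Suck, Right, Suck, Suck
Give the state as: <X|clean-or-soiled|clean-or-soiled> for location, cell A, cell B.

<B|clean|clean>

t=1 Left ⇒ <A|soiled|clean>
t=2 Left ⇒ <A|soiled|clean>
t=3 Left ⇒ <A|soiled|clean>
t=4 Suck ⇒ <A|clean|clean>
t=5 Right ⇒ <B|clean|clean>
t=6 Suck ⇒ <B|clean|clean>
t=7 Suck ⇒ <B|clean|clean>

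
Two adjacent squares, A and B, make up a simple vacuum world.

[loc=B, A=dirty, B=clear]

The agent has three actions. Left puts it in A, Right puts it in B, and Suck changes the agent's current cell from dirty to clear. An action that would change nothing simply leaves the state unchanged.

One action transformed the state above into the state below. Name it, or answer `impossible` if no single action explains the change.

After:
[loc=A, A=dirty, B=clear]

Left

try  Left: <A|dirty|clear>  ← match
try Right: <B|dirty|clear>
try  Suck: <B|dirty|clear>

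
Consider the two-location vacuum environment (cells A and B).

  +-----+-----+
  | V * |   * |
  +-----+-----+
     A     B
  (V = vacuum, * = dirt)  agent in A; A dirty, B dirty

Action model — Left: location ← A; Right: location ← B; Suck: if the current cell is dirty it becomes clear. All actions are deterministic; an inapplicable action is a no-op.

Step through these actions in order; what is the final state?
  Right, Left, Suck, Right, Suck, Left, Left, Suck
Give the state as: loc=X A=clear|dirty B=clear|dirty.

loc=A A=clear B=clear

t=1 Right ⇒ loc=B A=dirty B=dirty
t=2 Left ⇒ loc=A A=dirty B=dirty
t=3 Suck ⇒ loc=A A=clear B=dirty
t=4 Right ⇒ loc=B A=clear B=dirty
t=5 Suck ⇒ loc=B A=clear B=clear
t=6 Left ⇒ loc=A A=clear B=clear
t=7 Left ⇒ loc=A A=clear B=clear
t=8 Suck ⇒ loc=A A=clear B=clear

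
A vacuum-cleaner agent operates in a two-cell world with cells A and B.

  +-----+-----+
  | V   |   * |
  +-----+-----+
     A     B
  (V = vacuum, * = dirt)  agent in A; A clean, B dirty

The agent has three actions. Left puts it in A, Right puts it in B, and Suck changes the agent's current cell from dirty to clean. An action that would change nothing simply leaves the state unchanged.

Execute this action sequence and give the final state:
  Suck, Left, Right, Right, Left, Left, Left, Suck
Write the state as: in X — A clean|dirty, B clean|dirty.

[1] after Suck: in A — A clean, B dirty
[2] after Left: in A — A clean, B dirty
[3] after Right: in B — A clean, B dirty
[4] after Right: in B — A clean, B dirty
[5] after Left: in A — A clean, B dirty
[6] after Left: in A — A clean, B dirty
[7] after Left: in A — A clean, B dirty
[8] after Suck: in A — A clean, B dirty

in A — A clean, B dirty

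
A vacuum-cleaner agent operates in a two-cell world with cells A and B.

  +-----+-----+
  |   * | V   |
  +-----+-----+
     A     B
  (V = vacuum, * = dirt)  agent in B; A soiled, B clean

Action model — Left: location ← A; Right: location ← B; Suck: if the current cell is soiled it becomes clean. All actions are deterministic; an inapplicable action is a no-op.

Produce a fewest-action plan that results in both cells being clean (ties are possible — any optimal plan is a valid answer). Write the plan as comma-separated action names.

step 1/2 (Left): in A — A soiled, B clean
step 2/2 (Suck): in A — A clean, B clean
min 2: go A then Suck

Left, Suck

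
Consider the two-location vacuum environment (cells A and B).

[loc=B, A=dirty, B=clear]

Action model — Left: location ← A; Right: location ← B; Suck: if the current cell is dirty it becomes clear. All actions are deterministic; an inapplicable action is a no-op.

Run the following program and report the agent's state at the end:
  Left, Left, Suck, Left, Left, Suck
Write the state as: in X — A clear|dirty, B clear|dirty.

t=1 Left ⇒ in A — A dirty, B clear
t=2 Left ⇒ in A — A dirty, B clear
t=3 Suck ⇒ in A — A clear, B clear
t=4 Left ⇒ in A — A clear, B clear
t=5 Left ⇒ in A — A clear, B clear
t=6 Suck ⇒ in A — A clear, B clear

in A — A clear, B clear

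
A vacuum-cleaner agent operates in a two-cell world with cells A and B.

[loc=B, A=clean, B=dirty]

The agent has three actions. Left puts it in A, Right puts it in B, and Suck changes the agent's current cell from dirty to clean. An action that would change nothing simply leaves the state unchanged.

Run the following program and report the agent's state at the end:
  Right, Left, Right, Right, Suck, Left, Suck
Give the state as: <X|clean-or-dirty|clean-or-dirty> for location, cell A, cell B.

<A|clean|clean>

1) do Right; now <B|clean|dirty>
2) do Left; now <A|clean|dirty>
3) do Right; now <B|clean|dirty>
4) do Right; now <B|clean|dirty>
5) do Suck; now <B|clean|clean>
6) do Left; now <A|clean|clean>
7) do Suck; now <A|clean|clean>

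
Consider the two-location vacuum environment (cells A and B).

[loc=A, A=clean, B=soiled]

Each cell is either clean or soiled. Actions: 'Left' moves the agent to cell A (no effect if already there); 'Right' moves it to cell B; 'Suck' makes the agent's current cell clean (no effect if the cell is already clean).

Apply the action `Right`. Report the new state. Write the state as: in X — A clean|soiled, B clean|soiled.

in B — A clean, B soiled

start: in A — A clean, B soiled
step 1/1 (Right): in B — A clean, B soiled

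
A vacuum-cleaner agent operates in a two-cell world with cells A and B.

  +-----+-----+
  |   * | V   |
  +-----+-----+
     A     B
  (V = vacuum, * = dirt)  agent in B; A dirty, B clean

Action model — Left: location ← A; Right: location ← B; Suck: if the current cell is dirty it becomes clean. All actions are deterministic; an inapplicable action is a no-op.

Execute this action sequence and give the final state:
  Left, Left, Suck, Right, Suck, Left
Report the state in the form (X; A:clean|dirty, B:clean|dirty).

(A; A:clean, B:clean)

1. Left → (A; A:dirty, B:clean)
2. Left → (A; A:dirty, B:clean)
3. Suck → (A; A:clean, B:clean)
4. Right → (B; A:clean, B:clean)
5. Suck → (B; A:clean, B:clean)
6. Left → (A; A:clean, B:clean)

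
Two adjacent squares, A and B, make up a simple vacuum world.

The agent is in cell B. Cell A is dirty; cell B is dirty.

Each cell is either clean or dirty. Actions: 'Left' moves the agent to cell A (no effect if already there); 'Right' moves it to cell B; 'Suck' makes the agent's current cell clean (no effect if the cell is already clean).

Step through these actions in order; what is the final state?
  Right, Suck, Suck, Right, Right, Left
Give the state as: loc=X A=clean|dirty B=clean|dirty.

loc=A A=dirty B=clean

t=1 Right ⇒ loc=B A=dirty B=dirty
t=2 Suck ⇒ loc=B A=dirty B=clean
t=3 Suck ⇒ loc=B A=dirty B=clean
t=4 Right ⇒ loc=B A=dirty B=clean
t=5 Right ⇒ loc=B A=dirty B=clean
t=6 Left ⇒ loc=A A=dirty B=clean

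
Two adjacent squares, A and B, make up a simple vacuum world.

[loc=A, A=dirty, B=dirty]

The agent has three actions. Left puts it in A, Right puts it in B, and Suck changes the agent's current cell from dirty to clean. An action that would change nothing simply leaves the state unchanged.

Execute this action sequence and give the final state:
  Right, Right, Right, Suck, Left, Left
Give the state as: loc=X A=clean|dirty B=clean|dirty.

step 1/6 (Right): loc=B A=dirty B=dirty
step 2/6 (Right): loc=B A=dirty B=dirty
step 3/6 (Right): loc=B A=dirty B=dirty
step 4/6 (Suck): loc=B A=dirty B=clean
step 5/6 (Left): loc=A A=dirty B=clean
step 6/6 (Left): loc=A A=dirty B=clean

loc=A A=dirty B=clean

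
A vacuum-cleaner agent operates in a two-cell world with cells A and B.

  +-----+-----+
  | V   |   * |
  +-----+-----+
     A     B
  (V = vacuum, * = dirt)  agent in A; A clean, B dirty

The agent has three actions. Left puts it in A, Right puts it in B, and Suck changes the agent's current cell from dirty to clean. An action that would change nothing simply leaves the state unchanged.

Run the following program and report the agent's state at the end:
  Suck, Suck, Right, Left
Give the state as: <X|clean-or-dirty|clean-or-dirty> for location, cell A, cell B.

<A|clean|dirty>

t=1 Suck ⇒ <A|clean|dirty>
t=2 Suck ⇒ <A|clean|dirty>
t=3 Right ⇒ <B|clean|dirty>
t=4 Left ⇒ <A|clean|dirty>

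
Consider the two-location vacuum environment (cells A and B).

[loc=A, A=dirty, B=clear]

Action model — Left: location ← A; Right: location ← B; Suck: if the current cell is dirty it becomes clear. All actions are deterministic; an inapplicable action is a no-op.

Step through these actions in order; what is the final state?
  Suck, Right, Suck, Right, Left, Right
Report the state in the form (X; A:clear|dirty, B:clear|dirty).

t=1 Suck ⇒ (A; A:clear, B:clear)
t=2 Right ⇒ (B; A:clear, B:clear)
t=3 Suck ⇒ (B; A:clear, B:clear)
t=4 Right ⇒ (B; A:clear, B:clear)
t=5 Left ⇒ (A; A:clear, B:clear)
t=6 Right ⇒ (B; A:clear, B:clear)

(B; A:clear, B:clear)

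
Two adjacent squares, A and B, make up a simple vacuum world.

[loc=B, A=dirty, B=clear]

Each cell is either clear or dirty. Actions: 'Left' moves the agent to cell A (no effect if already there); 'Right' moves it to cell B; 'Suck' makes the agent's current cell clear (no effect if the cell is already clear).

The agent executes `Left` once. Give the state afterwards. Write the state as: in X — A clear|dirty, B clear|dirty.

in A — A dirty, B clear

start: in B — A dirty, B clear
[1] after Left: in A — A dirty, B clear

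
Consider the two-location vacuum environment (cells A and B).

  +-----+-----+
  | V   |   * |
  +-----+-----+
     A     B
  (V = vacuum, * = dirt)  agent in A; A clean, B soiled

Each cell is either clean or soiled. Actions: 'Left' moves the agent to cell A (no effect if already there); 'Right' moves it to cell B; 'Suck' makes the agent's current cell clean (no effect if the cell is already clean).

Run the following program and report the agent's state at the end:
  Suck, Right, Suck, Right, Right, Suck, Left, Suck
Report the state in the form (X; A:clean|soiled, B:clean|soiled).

(A; A:clean, B:clean)

1) do Suck; now (A; A:clean, B:soiled)
2) do Right; now (B; A:clean, B:soiled)
3) do Suck; now (B; A:clean, B:clean)
4) do Right; now (B; A:clean, B:clean)
5) do Right; now (B; A:clean, B:clean)
6) do Suck; now (B; A:clean, B:clean)
7) do Left; now (A; A:clean, B:clean)
8) do Suck; now (A; A:clean, B:clean)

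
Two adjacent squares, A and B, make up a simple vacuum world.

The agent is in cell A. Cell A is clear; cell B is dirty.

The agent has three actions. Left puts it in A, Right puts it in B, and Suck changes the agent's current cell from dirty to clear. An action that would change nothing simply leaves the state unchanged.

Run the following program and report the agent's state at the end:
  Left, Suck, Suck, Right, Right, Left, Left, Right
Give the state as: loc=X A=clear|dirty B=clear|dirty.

step 1/8 (Left): loc=A A=clear B=dirty
step 2/8 (Suck): loc=A A=clear B=dirty
step 3/8 (Suck): loc=A A=clear B=dirty
step 4/8 (Right): loc=B A=clear B=dirty
step 5/8 (Right): loc=B A=clear B=dirty
step 6/8 (Left): loc=A A=clear B=dirty
step 7/8 (Left): loc=A A=clear B=dirty
step 8/8 (Right): loc=B A=clear B=dirty

loc=B A=clear B=dirty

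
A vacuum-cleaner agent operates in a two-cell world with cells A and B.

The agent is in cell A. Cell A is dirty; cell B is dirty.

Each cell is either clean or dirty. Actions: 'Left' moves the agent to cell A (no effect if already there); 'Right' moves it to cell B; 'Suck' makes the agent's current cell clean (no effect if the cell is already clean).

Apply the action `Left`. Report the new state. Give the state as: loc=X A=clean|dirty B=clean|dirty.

start: loc=A A=dirty B=dirty
step 1/1 (Left): loc=A A=dirty B=dirty

loc=A A=dirty B=dirty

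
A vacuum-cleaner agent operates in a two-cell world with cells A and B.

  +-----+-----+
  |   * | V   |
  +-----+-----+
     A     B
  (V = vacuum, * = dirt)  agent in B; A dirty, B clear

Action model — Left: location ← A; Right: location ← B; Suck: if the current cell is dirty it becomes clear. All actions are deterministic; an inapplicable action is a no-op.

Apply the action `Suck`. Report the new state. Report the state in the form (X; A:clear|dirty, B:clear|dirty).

(B; A:dirty, B:clear)

start: (B; A:dirty, B:clear)
t=1 Suck ⇒ (B; A:dirty, B:clear)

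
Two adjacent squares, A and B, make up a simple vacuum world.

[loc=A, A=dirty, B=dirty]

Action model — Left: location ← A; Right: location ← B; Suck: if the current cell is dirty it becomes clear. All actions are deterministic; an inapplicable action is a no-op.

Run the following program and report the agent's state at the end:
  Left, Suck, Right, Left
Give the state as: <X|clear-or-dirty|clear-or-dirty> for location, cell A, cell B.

t=1 Left ⇒ <A|dirty|dirty>
t=2 Suck ⇒ <A|clear|dirty>
t=3 Right ⇒ <B|clear|dirty>
t=4 Left ⇒ <A|clear|dirty>

<A|clear|dirty>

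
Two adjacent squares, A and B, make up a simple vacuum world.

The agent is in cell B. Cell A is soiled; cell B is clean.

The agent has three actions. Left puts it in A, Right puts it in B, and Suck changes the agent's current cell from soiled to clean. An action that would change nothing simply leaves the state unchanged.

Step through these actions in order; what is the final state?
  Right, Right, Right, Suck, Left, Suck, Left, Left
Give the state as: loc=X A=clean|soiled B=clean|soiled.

1. Right → loc=B A=soiled B=clean
2. Right → loc=B A=soiled B=clean
3. Right → loc=B A=soiled B=clean
4. Suck → loc=B A=soiled B=clean
5. Left → loc=A A=soiled B=clean
6. Suck → loc=A A=clean B=clean
7. Left → loc=A A=clean B=clean
8. Left → loc=A A=clean B=clean

loc=A A=clean B=clean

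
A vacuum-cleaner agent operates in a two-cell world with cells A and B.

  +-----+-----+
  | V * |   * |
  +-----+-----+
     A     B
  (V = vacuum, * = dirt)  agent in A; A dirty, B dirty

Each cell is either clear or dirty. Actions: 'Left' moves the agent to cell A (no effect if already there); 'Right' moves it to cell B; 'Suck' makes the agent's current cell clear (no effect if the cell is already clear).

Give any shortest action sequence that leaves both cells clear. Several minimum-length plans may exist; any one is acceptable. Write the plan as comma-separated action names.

Suck, Right, Suck

1. Suck → <A|clear|dirty>
2. Right → <B|clear|dirty>
3. Suck → <B|clear|clear>
min 3: Suck A + move + Suck B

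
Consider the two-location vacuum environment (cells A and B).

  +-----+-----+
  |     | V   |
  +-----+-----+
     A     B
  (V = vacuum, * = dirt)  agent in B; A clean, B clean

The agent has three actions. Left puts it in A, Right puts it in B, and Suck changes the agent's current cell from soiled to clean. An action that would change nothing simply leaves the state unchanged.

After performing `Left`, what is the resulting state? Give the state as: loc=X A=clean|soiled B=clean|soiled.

loc=A A=clean B=clean

start: loc=B A=clean B=clean
1. Left → loc=A A=clean B=clean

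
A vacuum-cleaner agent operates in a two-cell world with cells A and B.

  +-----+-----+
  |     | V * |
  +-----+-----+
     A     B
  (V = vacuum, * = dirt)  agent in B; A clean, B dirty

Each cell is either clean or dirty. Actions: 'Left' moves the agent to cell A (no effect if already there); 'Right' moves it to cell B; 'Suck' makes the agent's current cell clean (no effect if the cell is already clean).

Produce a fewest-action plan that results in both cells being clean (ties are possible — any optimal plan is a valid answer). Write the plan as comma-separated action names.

Suck

step 1/1 (Suck): loc=B A=clean B=clean
min 1: B is dirty, one Suck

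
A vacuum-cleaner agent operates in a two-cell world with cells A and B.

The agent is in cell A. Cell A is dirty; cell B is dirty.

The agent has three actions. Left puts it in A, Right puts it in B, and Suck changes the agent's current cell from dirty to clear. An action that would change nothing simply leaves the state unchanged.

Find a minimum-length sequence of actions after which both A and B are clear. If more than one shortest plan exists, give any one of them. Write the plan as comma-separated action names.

Suck (#1): (A; A:clear, B:dirty)
Right (#2): (B; A:clear, B:dirty)
Suck (#3): (B; A:clear, B:clear)
min 3: Suck A + move + Suck B

Suck, Right, Suck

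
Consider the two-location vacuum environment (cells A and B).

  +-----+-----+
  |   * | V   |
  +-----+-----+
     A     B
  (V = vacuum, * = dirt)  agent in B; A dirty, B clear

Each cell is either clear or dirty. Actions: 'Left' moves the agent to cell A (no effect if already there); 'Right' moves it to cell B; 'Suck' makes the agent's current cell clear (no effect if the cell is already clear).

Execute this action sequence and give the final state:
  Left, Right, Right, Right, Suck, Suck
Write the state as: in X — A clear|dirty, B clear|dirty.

in B — A dirty, B clear

[1] after Left: in A — A dirty, B clear
[2] after Right: in B — A dirty, B clear
[3] after Right: in B — A dirty, B clear
[4] after Right: in B — A dirty, B clear
[5] after Suck: in B — A dirty, B clear
[6] after Suck: in B — A dirty, B clear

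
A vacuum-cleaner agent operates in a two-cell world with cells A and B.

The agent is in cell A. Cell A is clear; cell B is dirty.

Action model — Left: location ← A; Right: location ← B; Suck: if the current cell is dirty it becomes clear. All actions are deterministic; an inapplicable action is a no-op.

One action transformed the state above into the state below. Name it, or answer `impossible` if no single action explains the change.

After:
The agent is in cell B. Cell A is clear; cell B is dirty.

Right

try  Left: (A; A:clear, B:dirty)
try Right: (B; A:clear, B:dirty)  ← match
try  Suck: (A; A:clear, B:dirty)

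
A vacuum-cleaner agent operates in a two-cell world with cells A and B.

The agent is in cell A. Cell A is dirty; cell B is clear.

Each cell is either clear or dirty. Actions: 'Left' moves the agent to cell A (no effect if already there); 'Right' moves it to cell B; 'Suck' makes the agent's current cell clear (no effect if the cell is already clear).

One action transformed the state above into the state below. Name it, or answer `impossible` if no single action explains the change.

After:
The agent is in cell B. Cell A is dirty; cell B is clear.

Right

try  Left: (A; A:dirty, B:clear)
try Right: (B; A:dirty, B:clear)  ← match
try  Suck: (A; A:clear, B:clear)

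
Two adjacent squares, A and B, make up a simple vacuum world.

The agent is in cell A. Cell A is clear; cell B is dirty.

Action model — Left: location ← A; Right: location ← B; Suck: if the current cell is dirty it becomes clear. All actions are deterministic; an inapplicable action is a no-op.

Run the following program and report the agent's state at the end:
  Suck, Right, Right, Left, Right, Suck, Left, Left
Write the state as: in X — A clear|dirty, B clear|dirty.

in A — A clear, B clear

t=1 Suck ⇒ in A — A clear, B dirty
t=2 Right ⇒ in B — A clear, B dirty
t=3 Right ⇒ in B — A clear, B dirty
t=4 Left ⇒ in A — A clear, B dirty
t=5 Right ⇒ in B — A clear, B dirty
t=6 Suck ⇒ in B — A clear, B clear
t=7 Left ⇒ in A — A clear, B clear
t=8 Left ⇒ in A — A clear, B clear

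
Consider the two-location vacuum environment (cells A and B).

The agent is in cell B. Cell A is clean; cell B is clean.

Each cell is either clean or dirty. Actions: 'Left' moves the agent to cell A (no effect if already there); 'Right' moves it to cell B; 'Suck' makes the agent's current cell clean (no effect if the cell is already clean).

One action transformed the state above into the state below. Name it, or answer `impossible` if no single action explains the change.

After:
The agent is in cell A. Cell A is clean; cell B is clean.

try  Left: loc=A A=clean B=clean  ← match
try Right: loc=B A=clean B=clean
try  Suck: loc=B A=clean B=clean

Left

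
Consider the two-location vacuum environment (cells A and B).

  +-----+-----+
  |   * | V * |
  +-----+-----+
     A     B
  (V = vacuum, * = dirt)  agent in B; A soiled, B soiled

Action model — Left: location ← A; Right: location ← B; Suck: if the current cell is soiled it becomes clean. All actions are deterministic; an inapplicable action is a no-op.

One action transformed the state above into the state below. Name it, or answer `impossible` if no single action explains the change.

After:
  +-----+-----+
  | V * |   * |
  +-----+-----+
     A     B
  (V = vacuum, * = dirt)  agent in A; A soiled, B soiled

Left

try  Left: (A; A:soiled, B:soiled)  ← match
try Right: (B; A:soiled, B:soiled)
try  Suck: (B; A:soiled, B:clean)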